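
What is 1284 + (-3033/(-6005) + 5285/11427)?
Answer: 88173363856/68619135 ≈ 1285.0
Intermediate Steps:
1284 + (-3033/(-6005) + 5285/11427) = 1284 + (-3033*(-1/6005) + 5285*(1/11427)) = 1284 + (3033/6005 + 5285/11427) = 1284 + 66394516/68619135 = 88173363856/68619135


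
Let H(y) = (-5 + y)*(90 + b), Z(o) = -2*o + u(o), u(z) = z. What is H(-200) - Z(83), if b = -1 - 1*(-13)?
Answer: -20827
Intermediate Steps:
Z(o) = -o (Z(o) = -2*o + o = -o)
b = 12 (b = -1 + 13 = 12)
H(y) = -510 + 102*y (H(y) = (-5 + y)*(90 + 12) = (-5 + y)*102 = -510 + 102*y)
H(-200) - Z(83) = (-510 + 102*(-200)) - (-1)*83 = (-510 - 20400) - 1*(-83) = -20910 + 83 = -20827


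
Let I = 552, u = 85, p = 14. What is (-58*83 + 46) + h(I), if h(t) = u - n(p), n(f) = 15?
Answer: -4698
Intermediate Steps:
h(t) = 70 (h(t) = 85 - 1*15 = 85 - 15 = 70)
(-58*83 + 46) + h(I) = (-58*83 + 46) + 70 = (-4814 + 46) + 70 = -4768 + 70 = -4698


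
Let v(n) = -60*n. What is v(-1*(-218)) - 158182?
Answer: -171262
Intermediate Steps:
v(-1*(-218)) - 158182 = -(-60)*(-218) - 158182 = -60*218 - 158182 = -13080 - 158182 = -171262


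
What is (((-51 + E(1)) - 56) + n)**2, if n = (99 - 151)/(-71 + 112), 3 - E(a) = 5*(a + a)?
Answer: 22335076/1681 ≈ 13287.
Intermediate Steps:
E(a) = 3 - 10*a (E(a) = 3 - 5*(a + a) = 3 - 5*2*a = 3 - 10*a)
n = -52/41 ≈ -1.2683
(((-51 + E(1)) - 56) + n)**2 = (((-51 + (3 - 10*1)) - 56) - 52/41)**2 = (((-51 + (3 - 10)) - 56) - 52/41)**2 = (((-51 - 7) - 56) - 52/41)**2 = ((-58 - 56) - 52/41)**2 = (-114 - 52/41)**2 = (-4726/41)**2 = 22335076/1681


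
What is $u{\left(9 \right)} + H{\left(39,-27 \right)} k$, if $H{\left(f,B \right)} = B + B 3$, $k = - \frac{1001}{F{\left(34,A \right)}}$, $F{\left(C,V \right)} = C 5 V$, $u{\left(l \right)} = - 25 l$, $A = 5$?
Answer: $- \frac{41571}{425} \approx -97.814$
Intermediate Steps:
$F{\left(C,V \right)} = 5 C V$
$k = - \frac{1001}{850}$ ($k = - \frac{1001}{5 \cdot 34 \cdot 5} = - \frac{1001}{850} \approx -1.1776$)
$H{\left(f,B \right)} = 4 B$ ($H{\left(f,B \right)} = B + 3 B = 4 B$)
$u{\left(9 \right)} + H{\left(39,-27 \right)} k = \left(-25\right) 9 + 4 \left(-27\right) \left(- \frac{1001}{850}\right) = -225 - - \frac{54054}{425} = -225 + \frac{54054}{425} = - \frac{41571}{425}$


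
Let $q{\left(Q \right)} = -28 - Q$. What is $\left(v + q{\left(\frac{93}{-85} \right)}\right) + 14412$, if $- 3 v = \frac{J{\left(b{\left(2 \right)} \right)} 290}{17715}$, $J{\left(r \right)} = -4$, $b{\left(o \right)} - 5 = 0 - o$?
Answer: $\frac{12996448777}{903465} \approx 14385.0$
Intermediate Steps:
$b{\left(o \right)} = 5 - o$ ($b{\left(o \right)} = 5 + \left(0 - o\right) = 5 - o$)
$v = \frac{232}{10629}$ ($v = - \frac{\left(-4\right) 290 \cdot \frac{1}{17715}}{3} = - \frac{\left(-1160\right) \frac{1}{17715}}{3} = \left(- \frac{1}{3}\right) \left(- \frac{232}{3543}\right) = \frac{232}{10629} \approx 0.021827$)
$\left(v + q{\left(\frac{93}{-85} \right)}\right) + 14412 = \left(\frac{232}{10629} - \left(28 + \frac{93}{-85}\right)\right) + 14412 = \left(\frac{232}{10629} - \left(28 + 93 \left(- \frac{1}{85}\right)\right)\right) + 14412 = \left(\frac{232}{10629} - \frac{2287}{85}\right) + 14412 = - \frac{24288803}{903465} + 14412 = \frac{12996448777}{903465}$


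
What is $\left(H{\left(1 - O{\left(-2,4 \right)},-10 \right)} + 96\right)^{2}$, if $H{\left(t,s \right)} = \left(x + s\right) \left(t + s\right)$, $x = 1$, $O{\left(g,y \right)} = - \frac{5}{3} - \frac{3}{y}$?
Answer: $\frac{385641}{16} \approx 24103.0$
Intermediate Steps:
$O{\left(g,y \right)} = - \frac{5}{3} - \frac{3}{y}$ ($O{\left(g,y \right)} = \left(-5\right) \frac{1}{3} - \frac{3}{y} = - \frac{5}{3} - \frac{3}{y}$)
$H{\left(t,s \right)} = \left(1 + s\right) \left(s + t\right)$ ($H{\left(t,s \right)} = \left(1 + s\right) \left(t + s\right) = \left(1 + s\right) \left(s + t\right)$)
$\left(H{\left(1 - O{\left(-2,4 \right)},-10 \right)} + 96\right)^{2} = \left(\left(-10 + \left(1 - \left(- \frac{5}{3} - \frac{3}{4}\right)\right) + \left(-10\right)^{2} - 10 \left(1 - \left(- \frac{5}{3} - \frac{3}{4}\right)\right)\right) + 96\right)^{2} = \left(\left(-10 + \left(1 - \left(- \frac{5}{3} - \frac{3}{4}\right)\right) + 100 - 10 \left(1 - \left(- \frac{5}{3} - \frac{3}{4}\right)\right)\right) + 96\right)^{2} = \left(\left(-10 + \left(1 - - \frac{29}{12}\right) + 100 - 10 \left(1 - - \frac{29}{12}\right)\right) + 96\right)^{2} = \left(\left(-10 + \left(1 + \frac{29}{12}\right) + 100 - 10 \left(1 + \frac{29}{12}\right)\right) + 96\right)^{2} = \left(\left(-10 + \frac{41}{12} + 100 - \frac{205}{6}\right) + 96\right)^{2} = \left(\frac{237}{4} + 96\right)^{2} = \left(\frac{621}{4}\right)^{2} = \frac{385641}{16}$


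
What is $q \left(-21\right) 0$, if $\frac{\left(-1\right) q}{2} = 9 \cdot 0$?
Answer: $0$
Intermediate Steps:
$q = 0$ ($q = - 2 \cdot 9 \cdot 0 = \left(-2\right) 0 = 0$)
$q \left(-21\right) 0 = 0 \left(-21\right) 0 = 0 \cdot 0 = 0$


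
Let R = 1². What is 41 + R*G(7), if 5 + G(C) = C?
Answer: 43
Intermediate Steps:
R = 1
G(C) = -5 + C
41 + R*G(7) = 41 + 1*(-5 + 7) = 41 + 1*2 = 41 + 2 = 43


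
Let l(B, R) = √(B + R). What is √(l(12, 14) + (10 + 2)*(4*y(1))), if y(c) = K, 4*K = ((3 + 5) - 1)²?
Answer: √(588 + √26) ≈ 24.354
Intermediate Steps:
K = 49/4 (K = ((3 + 5) - 1)²/4 = (8 - 1)²/4 = (¼)*7² = (¼)*49 = 49/4 ≈ 12.250)
y(c) = 49/4
√(l(12, 14) + (10 + 2)*(4*y(1))) = √(√(12 + 14) + (10 + 2)*(4*(49/4))) = √(√26 + 12*49) = √(√26 + 588) = √(588 + √26)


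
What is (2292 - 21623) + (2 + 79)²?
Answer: -12770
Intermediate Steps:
(2292 - 21623) + (2 + 79)² = -19331 + 81² = -19331 + 6561 = -12770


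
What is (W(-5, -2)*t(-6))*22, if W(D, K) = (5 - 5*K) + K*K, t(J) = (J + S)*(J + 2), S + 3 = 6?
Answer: 5016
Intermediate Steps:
S = 3 (S = -3 + 6 = 3)
t(J) = (2 + J)*(3 + J) (t(J) = (J + 3)*(J + 2) = (3 + J)*(2 + J) = (2 + J)*(3 + J))
W(D, K) = 5 + K² - 5*K (W(D, K) = (5 - 5*K) + K² = 5 + K² - 5*K)
(W(-5, -2)*t(-6))*22 = ((5 + (-2)² - 5*(-2))*(6 + (-6)² + 5*(-6)))*22 = ((5 + 4 + 10)*(6 + 36 - 30))*22 = (19*12)*22 = 228*22 = 5016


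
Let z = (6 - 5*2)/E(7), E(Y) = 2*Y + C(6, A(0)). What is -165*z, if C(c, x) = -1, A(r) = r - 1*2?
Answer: 660/13 ≈ 50.769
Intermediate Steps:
A(r) = -2 + r (A(r) = r - 2 = -2 + r)
E(Y) = -1 + 2*Y (E(Y) = 2*Y - 1 = -1 + 2*Y)
z = -4/13 (z = (6 - 5*2)/(-1 + 2*7) = (6 - 10)/(-1 + 14) = -4/13 ≈ -0.30769)
-165*z = -165*(-4/13) = 660/13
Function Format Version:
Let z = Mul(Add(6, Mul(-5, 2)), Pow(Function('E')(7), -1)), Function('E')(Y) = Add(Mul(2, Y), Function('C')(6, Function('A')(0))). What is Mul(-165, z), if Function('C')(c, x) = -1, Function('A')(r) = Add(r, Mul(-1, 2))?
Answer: Rational(660, 13) ≈ 50.769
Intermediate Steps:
Function('A')(r) = Add(-2, r) (Function('A')(r) = Add(r, -2) = Add(-2, r))
Function('E')(Y) = Add(-1, Mul(2, Y)) (Function('E')(Y) = Add(Mul(2, Y), -1) = Add(-1, Mul(2, Y)))
z = Rational(-4, 13) (z = Mul(Add(6, Mul(-5, 2)), Pow(Add(-1, Mul(2, 7)), -1)) = Mul(Add(6, -10), Pow(Add(-1, 14), -1)) = Mul(-4, Pow(13, -1)) = Mul(-4, Rational(1, 13)) = Rational(-4, 13) ≈ -0.30769)
Mul(-165, z) = Mul(-165, Rational(-4, 13)) = Rational(660, 13)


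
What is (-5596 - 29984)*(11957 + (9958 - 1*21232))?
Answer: -24301140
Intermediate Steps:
(-5596 - 29984)*(11957 + (9958 - 1*21232)) = -35580*(11957 + (9958 - 21232)) = -35580*(11957 - 11274) = -35580*683 = -24301140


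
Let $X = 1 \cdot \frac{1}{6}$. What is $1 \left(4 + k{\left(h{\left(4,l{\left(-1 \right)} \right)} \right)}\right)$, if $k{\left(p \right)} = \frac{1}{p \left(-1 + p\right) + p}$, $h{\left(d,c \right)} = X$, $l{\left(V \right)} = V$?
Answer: $40$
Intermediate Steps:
$X = \frac{1}{6}$ ($X = 1 \cdot \frac{1}{6} = \frac{1}{6} \approx 0.16667$)
$h{\left(d,c \right)} = \frac{1}{6}$
$k{\left(p \right)} = \frac{1}{p + p \left(-1 + p\right)}$
$1 \left(4 + k{\left(h{\left(4,l{\left(-1 \right)} \right)} \right)}\right) = 1 \left(4 + \frac{1}{(\frac{1}{6})^{2}}\right) = 1 \left(4 + 36\right) = 1 \cdot 40 = 40$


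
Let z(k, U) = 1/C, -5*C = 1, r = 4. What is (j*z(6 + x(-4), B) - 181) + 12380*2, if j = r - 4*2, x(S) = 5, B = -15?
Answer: 24599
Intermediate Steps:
C = -⅕ (C = -⅕*1 = -⅕ ≈ -0.20000)
z(k, U) = -5 (z(k, U) = 1/(-⅕) = -5)
j = -4 (j = 4 - 4*2 = 4 - 8 = -4)
(j*z(6 + x(-4), B) - 181) + 12380*2 = (-4*(-5) - 181) + 12380*2 = (20 - 181) + 24760 = -161 + 24760 = 24599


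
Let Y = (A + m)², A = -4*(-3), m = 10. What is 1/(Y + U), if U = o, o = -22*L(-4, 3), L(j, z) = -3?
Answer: 1/550 ≈ 0.0018182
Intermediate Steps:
A = 12
o = 66 (o = -22*(-3) = 66)
U = 66
Y = 484 (Y = (12 + 10)² = 22² = 484)
1/(Y + U) = 1/(484 + 66) = 1/550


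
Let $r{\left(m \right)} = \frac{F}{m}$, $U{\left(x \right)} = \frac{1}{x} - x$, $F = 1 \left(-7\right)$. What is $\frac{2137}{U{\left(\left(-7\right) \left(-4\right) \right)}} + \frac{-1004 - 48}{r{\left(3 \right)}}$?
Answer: $\frac{2052296}{5481} \approx 374.44$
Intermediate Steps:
$F = -7$
$r{\left(m \right)} = - \frac{7}{m}$
$\frac{2137}{U{\left(\left(-7\right) \left(-4\right) \right)}} + \frac{-1004 - 48}{r{\left(3 \right)}} = \frac{2137}{\frac{1}{\left(-7\right) \left(-4\right)} - \left(-7\right) \left(-4\right)} + \frac{-1004 - 48}{\left(-7\right) \frac{1}{3}} = \frac{2137}{\frac{1}{28} - 28} + \frac{-1004 - 48}{\left(-7\right) \frac{1}{3}} = \frac{2137}{\frac{1}{28} - 28} - \frac{1052}{- \frac{7}{3}} = \frac{2137}{- \frac{783}{28}} - - \frac{3156}{7} = 2137 \left(- \frac{28}{783}\right) + \frac{3156}{7} = - \frac{59836}{783} + \frac{3156}{7} = \frac{2052296}{5481}$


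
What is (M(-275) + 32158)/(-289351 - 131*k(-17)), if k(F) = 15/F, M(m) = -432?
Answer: -269671/2458501 ≈ -0.10969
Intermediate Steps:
(M(-275) + 32158)/(-289351 - 131*k(-17)) = (-432 + 32158)/(-289351 - 1965/(-17)) = 31726/(-289351 - 1965*(-1)/17) = 31726/(-289351 - 131*(-15/17)) = 31726/(-289351 + 1965/17) = 31726/(-4917002/17) = 31726*(-17/4917002) = -269671/2458501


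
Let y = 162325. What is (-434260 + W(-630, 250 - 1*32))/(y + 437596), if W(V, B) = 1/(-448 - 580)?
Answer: -63774183/88102684 ≈ -0.72386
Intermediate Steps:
W(V, B) = -1/1028 (W(V, B) = 1/(-1028) = -1/1028)
(-434260 + W(-630, 250 - 1*32))/(y + 437596) = (-434260 - 1/1028)/(162325 + 437596) = -446419281/1028/599921 = -446419281/1028*1/599921 = -63774183/88102684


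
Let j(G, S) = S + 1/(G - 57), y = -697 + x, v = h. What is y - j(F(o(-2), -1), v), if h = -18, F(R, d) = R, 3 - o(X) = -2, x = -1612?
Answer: -119131/52 ≈ -2291.0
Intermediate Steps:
o(X) = 5 (o(X) = 3 - 1*(-2) = 3 + 2 = 5)
v = -18
y = -2309 (y = -697 - 1612 = -2309)
j(G, S) = S + 1/(-57 + G)
y - j(F(o(-2), -1), v) = -2309 - (1 - 57*(-18) + 5*(-18))/(-57 + 5) = -2309 - (1 + 1026 - 90)/(-52) = -2309 - (-1)*937/52 = -2309 - 1*(-937/52) = -2309 + 937/52 = -119131/52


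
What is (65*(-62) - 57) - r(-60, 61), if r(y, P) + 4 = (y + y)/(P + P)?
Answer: -249003/61 ≈ -4082.0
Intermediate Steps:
r(y, P) = -4 + y/P (r(y, P) = -4 + (y + y)/(P + P) = -4 + (2*y)/((2*P)) = -4 + (2*y)*(1/(2*P)) = -4 + y/P)
(65*(-62) - 57) - r(-60, 61) = (65*(-62) - 57) - (-4 - 60/61) = (-4030 - 57) - (-4 - 60*1/61) = -4087 - (-4 - 60/61) = -4087 - 1*(-304/61) = -4087 + 304/61 = -249003/61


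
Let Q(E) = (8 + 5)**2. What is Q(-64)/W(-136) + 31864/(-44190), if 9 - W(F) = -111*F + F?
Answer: -241933387/330342345 ≈ -0.73237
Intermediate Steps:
W(F) = 9 + 110*F (W(F) = 9 - (-111*F + F) = 9 - (-110)*F = 9 + 110*F)
Q(E) = 169 (Q(E) = 13**2 = 169)
Q(-64)/W(-136) + 31864/(-44190) = 169/(9 + 110*(-136)) + 31864/(-44190) = 169/(9 - 14960) + 31864*(-1/44190) = 169/(-14951) - 15932/22095 = 169*(-1/14951) - 15932/22095 = -169/14951 - 15932/22095 = -241933387/330342345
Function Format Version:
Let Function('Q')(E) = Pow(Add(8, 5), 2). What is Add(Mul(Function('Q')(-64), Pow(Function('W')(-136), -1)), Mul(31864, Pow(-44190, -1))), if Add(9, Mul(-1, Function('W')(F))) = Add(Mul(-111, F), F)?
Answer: Rational(-241933387, 330342345) ≈ -0.73237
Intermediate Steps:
Function('W')(F) = Add(9, Mul(110, F)) (Function('W')(F) = Add(9, Mul(-1, Add(Mul(-111, F), F))) = Add(9, Mul(-1, Mul(-110, F))) = Add(9, Mul(110, F)))
Function('Q')(E) = 169 (Function('Q')(E) = Pow(13, 2) = 169)
Add(Mul(Function('Q')(-64), Pow(Function('W')(-136), -1)), Mul(31864, Pow(-44190, -1))) = Add(Mul(169, Pow(Add(9, Mul(110, -136)), -1)), Mul(31864, Pow(-44190, -1))) = Add(Mul(169, Pow(Add(9, -14960), -1)), Mul(31864, Rational(-1, 44190))) = Add(Mul(169, Pow(-14951, -1)), Rational(-15932, 22095)) = Add(Mul(169, Rational(-1, 14951)), Rational(-15932, 22095)) = Add(Rational(-169, 14951), Rational(-15932, 22095)) = Rational(-241933387, 330342345)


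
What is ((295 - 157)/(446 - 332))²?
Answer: 529/361 ≈ 1.4654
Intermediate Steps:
((295 - 157)/(446 - 332))² = (138/114)² = (138*(1/114))² = (23/19)² = 529/361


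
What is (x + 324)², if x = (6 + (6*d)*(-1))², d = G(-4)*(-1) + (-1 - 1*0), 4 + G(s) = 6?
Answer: 810000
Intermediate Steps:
G(s) = 2 (G(s) = -4 + 6 = 2)
d = -3 (d = 2*(-1) + (-1 - 1*0) = -2 + (-1 + 0) = -2 - 1 = -3)
x = 576 (x = (6 + (6*(-3))*(-1))² = (6 - 18*(-1))² = (6 + 18)² = 24² = 576)
(x + 324)² = (576 + 324)² = 900² = 810000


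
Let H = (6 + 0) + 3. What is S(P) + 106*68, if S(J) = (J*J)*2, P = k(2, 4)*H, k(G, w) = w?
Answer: 9800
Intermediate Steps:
H = 9 (H = 6 + 3 = 9)
P = 36 (P = 4*9 = 36)
S(J) = 2*J**2 (S(J) = J**2*2 = 2*J**2)
S(P) + 106*68 = 2*36**2 + 106*68 = 2*1296 + 7208 = 2592 + 7208 = 9800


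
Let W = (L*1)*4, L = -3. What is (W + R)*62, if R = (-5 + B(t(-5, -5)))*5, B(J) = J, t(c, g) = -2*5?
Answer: -5394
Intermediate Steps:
t(c, g) = -10
W = -12 (W = -3*1*4 = -3*4 = -12)
R = -75 (R = (-5 - 10)*5 = -15*5 = -75)
(W + R)*62 = (-12 - 75)*62 = -87*62 = -5394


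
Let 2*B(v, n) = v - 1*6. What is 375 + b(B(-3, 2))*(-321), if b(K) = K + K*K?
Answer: -18723/4 ≈ -4680.8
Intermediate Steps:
B(v, n) = -3 + v/2 (B(v, n) = (v - 1*6)/2 = (v - 6)/2 = (-6 + v)/2 = -3 + v/2)
b(K) = K + K²
375 + b(B(-3, 2))*(-321) = 375 + ((-3 + (½)*(-3))*(1 + (-3 + (½)*(-3))))*(-321) = 375 + ((-3 - 3/2)*(1 + (-3 - 3/2)))*(-321) = 375 - 9*(1 - 9/2)/2*(-321) = 375 - 9/2*(-7/2)*(-321) = 375 + (63/4)*(-321) = 375 - 20223/4 = -18723/4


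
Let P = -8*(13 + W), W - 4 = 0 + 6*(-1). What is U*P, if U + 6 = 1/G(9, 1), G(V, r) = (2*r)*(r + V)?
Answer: 2618/5 ≈ 523.60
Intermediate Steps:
W = -2 (W = 4 + (0 + 6*(-1)) = 4 + (0 - 6) = 4 - 6 = -2)
G(V, r) = 2*r*(V + r) (G(V, r) = (2*r)*(V + r) = 2*r*(V + r))
U = -119/20 (U = -6 + 1/(2*1*(9 + 1)) = -6 + 1/(2*1*10) = -6 + 1/20 = -119/20 ≈ -5.9500)
P = -88 (P = -8*(13 - 2) = -8*11 = -88)
U*P = -119/20*(-88) = 2618/5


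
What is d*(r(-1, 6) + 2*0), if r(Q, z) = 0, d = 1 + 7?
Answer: 0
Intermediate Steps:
d = 8
d*(r(-1, 6) + 2*0) = 8*(0 + 2*0) = 8*(0 + 0) = 8*0 = 0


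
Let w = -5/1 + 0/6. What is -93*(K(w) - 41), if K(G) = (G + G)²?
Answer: -5487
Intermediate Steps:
w = -5 (w = -5*1 + 0*(⅙) = -5 + 0 = -5)
K(G) = 4*G² (K(G) = (2*G)² = 4*G²)
-93*(K(w) - 41) = -93*(4*(-5)² - 41) = -93*(4*25 - 41) = -93*(100 - 41) = -93*59 = -5487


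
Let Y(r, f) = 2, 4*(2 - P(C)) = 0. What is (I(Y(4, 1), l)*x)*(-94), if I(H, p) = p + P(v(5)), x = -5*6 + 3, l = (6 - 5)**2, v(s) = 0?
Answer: 7614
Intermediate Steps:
l = 1 (l = 1**2 = 1)
P(C) = 2 (P(C) = 2 - 1/4*0 = 2 + 0 = 2)
x = -27 (x = -30 + 3 = -27)
I(H, p) = 2 + p (I(H, p) = p + 2 = 2 + p)
(I(Y(4, 1), l)*x)*(-94) = ((2 + 1)*(-27))*(-94) = (3*(-27))*(-94) = -81*(-94) = 7614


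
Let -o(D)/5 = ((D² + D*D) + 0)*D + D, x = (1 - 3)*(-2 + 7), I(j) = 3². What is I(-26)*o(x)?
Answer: 90450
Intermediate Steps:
I(j) = 9
x = -10 (x = -2*5 = -10)
o(D) = -10*D³ - 5*D (o(D) = -5*(((D² + D*D) + 0)*D + D) = -5*(((D² + D²) + 0)*D + D) = -5*((2*D² + 0)*D + D) = -5*((2*D²)*D + D) = -5*(2*D³ + D) = -5*(D + 2*D³) = -10*D³ - 5*D)
I(-26)*o(x) = 9*(-10*(-10)³ - 5*(-10)) = 9*(-10*(-1000) + 50) = 9*(10000 + 50) = 9*10050 = 90450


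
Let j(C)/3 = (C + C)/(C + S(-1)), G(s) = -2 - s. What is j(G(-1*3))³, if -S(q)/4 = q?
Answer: 216/125 ≈ 1.7280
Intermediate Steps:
S(q) = -4*q
j(C) = 6*C/(4 + C) (j(C) = 3*((C + C)/(C - 4*(-1))) = 3*((2*C)/(C + 4)) = 3*((2*C)/(4 + C)) = 3*(2*C/(4 + C)) = 6*C/(4 + C))
j(G(-1*3))³ = (6*(-2 - (-1)*3)/(4 + (-2 - (-1)*3)))³ = (6*(-2 - 1*(-3))/(4 + (-2 - 1*(-3))))³ = (6*(-2 + 3)/(4 + (-2 + 3)))³ = (6*1/(4 + 1))³ = (6*1/5)³ = (6*1*(⅕))³ = (6/5)³ = 216/125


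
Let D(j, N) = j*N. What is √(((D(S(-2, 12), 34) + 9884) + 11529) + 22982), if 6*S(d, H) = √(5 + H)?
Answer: √(399555 + 51*√17)/3 ≈ 210.76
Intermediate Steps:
S(d, H) = √(5 + H)/6
D(j, N) = N*j
√(((D(S(-2, 12), 34) + 9884) + 11529) + 22982) = √(((34*(√(5 + 12)/6) + 9884) + 11529) + 22982) = √(((34*(√17/6) + 9884) + 11529) + 22982) = √(((17*√17/3 + 9884) + 11529) + 22982) = √(((9884 + 17*√17/3) + 11529) + 22982) = √((21413 + 17*√17/3) + 22982) = √(44395 + 17*√17/3)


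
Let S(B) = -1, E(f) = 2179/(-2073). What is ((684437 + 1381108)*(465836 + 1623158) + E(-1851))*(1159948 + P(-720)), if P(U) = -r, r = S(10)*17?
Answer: 3458555794592219088705/691 ≈ 5.0051e+18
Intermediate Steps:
E(f) = -2179/2073 (E(f) = 2179*(-1/2073) = -2179/2073)
r = -17 (r = -1*17 = -17)
P(U) = 17 (P(U) = -1*(-17) = 17)
((684437 + 1381108)*(465836 + 1623158) + E(-1851))*(1159948 + P(-720)) = ((684437 + 1381108)*(465836 + 1623158) - 2179/2073)*(1159948 + 17) = (2065545*2088994 - 2179/2073)*1159965 = (4314911111730 - 2179/2073)*1159965 = (8944810734614111/2073)*1159965 = 3458555794592219088705/691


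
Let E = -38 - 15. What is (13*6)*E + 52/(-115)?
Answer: -475462/115 ≈ -4134.5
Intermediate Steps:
E = -53
(13*6)*E + 52/(-115) = (13*6)*(-53) + 52/(-115) = 78*(-53) + 52*(-1/115) = -4134 - 52/115 = -475462/115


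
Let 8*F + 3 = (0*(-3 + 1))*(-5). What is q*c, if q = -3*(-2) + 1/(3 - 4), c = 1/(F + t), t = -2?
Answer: -40/19 ≈ -2.1053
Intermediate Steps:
F = -3/8 (F = -3/8 + ((0*(-3 + 1))*(-5))/8 = -3/8 + ((0*(-2))*(-5))/8 = -3/8 + (0*(-5))/8 = -3/8 + (⅛)*0 = -3/8 + 0 = -3/8 ≈ -0.37500)
c = -8/19 (c = 1/(-3/8 - 2) = 1/(-19/8) = -8/19 ≈ -0.42105)
q = 5 (q = 6 + 1/(-1) = 6 - 1 = 5)
q*c = 5*(-8/19) = -40/19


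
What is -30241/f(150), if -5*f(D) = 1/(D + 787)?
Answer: 141679085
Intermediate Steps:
f(D) = -1/(5*(787 + D)) (f(D) = -1/(5*(D + 787)) = -1/(5*(787 + D)))
-30241/f(150) = -30241/((-1/(3935 + 5*150))) = -30241/((-1/(3935 + 750))) = -30241/((-1/4685)) = -30241/((-1*1/4685)) = -30241/(-1/4685) = -30241*(-4685) = 141679085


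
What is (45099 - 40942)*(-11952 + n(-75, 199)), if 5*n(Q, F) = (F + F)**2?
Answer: 410063108/5 ≈ 8.2013e+7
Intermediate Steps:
n(Q, F) = 4*F**2/5 (n(Q, F) = (F + F)**2/5 = (2*F)**2/5 = (4*F**2)/5 = 4*F**2/5)
(45099 - 40942)*(-11952 + n(-75, 199)) = (45099 - 40942)*(-11952 + (4/5)*199**2) = 4157*(-11952 + (4/5)*39601) = 4157*(-11952 + 158404/5) = 4157*(98644/5) = 410063108/5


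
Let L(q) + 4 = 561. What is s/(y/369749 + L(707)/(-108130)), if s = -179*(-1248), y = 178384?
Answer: 2977142158527680/6360903909 ≈ 4.6804e+5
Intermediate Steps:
L(q) = 557 (L(q) = -4 + 561 = 557)
s = 223392
s/(y/369749 + L(707)/(-108130)) = 223392/(178384/369749 + 557/(-108130)) = 223392/(178384*(1/369749) + 557*(-1/108130)) = 223392/(178384/369749 - 557/108130) = 223392/(19082711727/39980959370) = 223392*(39980959370/19082711727) = 2977142158527680/6360903909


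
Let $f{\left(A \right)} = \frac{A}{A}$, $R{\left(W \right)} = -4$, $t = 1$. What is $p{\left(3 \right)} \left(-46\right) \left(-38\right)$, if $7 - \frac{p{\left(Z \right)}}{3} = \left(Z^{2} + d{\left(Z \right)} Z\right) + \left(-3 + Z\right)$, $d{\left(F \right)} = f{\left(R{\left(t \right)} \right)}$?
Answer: $-26220$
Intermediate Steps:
$f{\left(A \right)} = 1$
$d{\left(F \right)} = 1$
$p{\left(Z \right)} = 30 - 6 Z - 3 Z^{2}$ ($p{\left(Z \right)} = 21 - 3 \left(\left(Z^{2} + 1 Z\right) + \left(-3 + Z\right)\right) = 21 - 3 \left(\left(Z^{2} + Z\right) + \left(-3 + Z\right)\right) = 21 - 3 \left(\left(Z + Z^{2}\right) + \left(-3 + Z\right)\right) = 21 - 3 \left(-3 + Z^{2} + 2 Z\right) = 21 - \left(-9 + 3 Z^{2} + 6 Z\right) = 30 - 6 Z - 3 Z^{2}$)
$p{\left(3 \right)} \left(-46\right) \left(-38\right) = \left(30 - 18 - 3 \cdot 3^{2}\right) \left(-46\right) \left(-38\right) = \left(30 - 18 - 27\right) \left(-46\right) \left(-38\right) = \left(-15\right) \left(-46\right) \left(-38\right) = 690 \left(-38\right) = -26220$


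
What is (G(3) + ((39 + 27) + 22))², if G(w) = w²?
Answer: 9409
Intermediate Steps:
(G(3) + ((39 + 27) + 22))² = (3² + ((39 + 27) + 22))² = (9 + (66 + 22))² = (9 + 88)² = 97² = 9409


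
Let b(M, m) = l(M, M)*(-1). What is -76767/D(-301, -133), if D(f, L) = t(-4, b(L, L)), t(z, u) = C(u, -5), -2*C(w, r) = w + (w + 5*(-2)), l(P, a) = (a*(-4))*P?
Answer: 76767/70751 ≈ 1.0850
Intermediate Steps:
l(P, a) = -4*P*a (l(P, a) = (-4*a)*P = -4*P*a)
b(M, m) = 4*M² (b(M, m) = -4*M*M*(-1) = -4*M²*(-1) = 4*M²)
C(w, r) = 5 - w (C(w, r) = -(w + (w + 5*(-2)))/2 = -(w + (w - 10))/2 = -(w + (-10 + w))/2 = -(-10 + 2*w)/2 = 5 - w)
t(z, u) = 5 - u
D(f, L) = 5 - 4*L²
-76767/D(-301, -133) = -76767/(5 - 4*(-133)²) = -76767/(5 - 4*17689) = -76767/(5 - 70756) = -76767/(-70751) = -76767*(-1/70751) = 76767/70751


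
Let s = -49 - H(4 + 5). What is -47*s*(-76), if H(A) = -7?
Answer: -150024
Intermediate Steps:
s = -42 (s = -49 - 1*(-7) = -49 + 7 = -42)
-47*s*(-76) = -47*(-42)*(-76) = 1974*(-76) = -150024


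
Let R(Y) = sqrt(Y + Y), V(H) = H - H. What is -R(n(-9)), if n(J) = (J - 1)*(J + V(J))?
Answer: -6*sqrt(5) ≈ -13.416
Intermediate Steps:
V(H) = 0
n(J) = J*(-1 + J) (n(J) = (J - 1)*(J + 0) = (-1 + J)*J = J*(-1 + J))
R(Y) = sqrt(2)*sqrt(Y) (R(Y) = sqrt(2*Y) = sqrt(2)*sqrt(Y))
-R(n(-9)) = -sqrt(2)*sqrt(-9*(-1 - 9)) = -sqrt(2)*sqrt(-9*(-10)) = -sqrt(2)*sqrt(90) = -sqrt(2)*3*sqrt(10) = -6*sqrt(5)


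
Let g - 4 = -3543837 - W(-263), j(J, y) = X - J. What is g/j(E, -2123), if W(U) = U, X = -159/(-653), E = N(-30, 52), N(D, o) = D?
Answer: -771317070/6583 ≈ -1.1717e+5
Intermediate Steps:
E = -30
X = 159/653 (X = -159*(-1/653) = 159/653 ≈ 0.24349)
j(J, y) = 159/653 - J
g = -3543570 (g = 4 + (-3543837 - 1*(-263)) = 4 + (-3543837 + 263) = 4 - 3543574 = -3543570)
g/j(E, -2123) = -3543570/(159/653 - 1*(-30)) = -3543570/(159/653 + 30) = -3543570/19749/653 = -3543570*653/19749 = -771317070/6583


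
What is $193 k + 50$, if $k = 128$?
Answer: $24754$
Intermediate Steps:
$193 k + 50 = 193 \cdot 128 + 50 = 24704 + 50 = 24754$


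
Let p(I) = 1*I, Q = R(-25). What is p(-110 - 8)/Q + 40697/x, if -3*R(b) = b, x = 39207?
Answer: -12861853/980175 ≈ -13.122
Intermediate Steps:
R(b) = -b/3
Q = 25/3 (Q = -⅓*(-25) = 25/3 ≈ 8.3333)
p(I) = I
p(-110 - 8)/Q + 40697/x = (-110 - 8)/(25/3) + 40697/39207 = -118*3/25 + 40697*(1/39207) = -354/25 + 40697/39207 = -12861853/980175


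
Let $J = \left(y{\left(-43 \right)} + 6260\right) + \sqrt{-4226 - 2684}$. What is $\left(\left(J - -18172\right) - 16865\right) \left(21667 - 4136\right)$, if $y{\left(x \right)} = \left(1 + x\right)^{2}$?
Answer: $163581761 + 17531 i \sqrt{6910} \approx 1.6358 \cdot 10^{8} + 1.4573 \cdot 10^{6} i$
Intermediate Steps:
$J = 8024 + i \sqrt{6910}$ ($J = \left(\left(1 - 43\right)^{2} + 6260\right) + \sqrt{-4226 - 2684} = \left(\left(-42\right)^{2} + 6260\right) + \sqrt{-6910} = \left(1764 + 6260\right) + i \sqrt{6910} = 8024 + i \sqrt{6910} \approx 8024.0 + 83.126 i$)
$\left(\left(J - -18172\right) - 16865\right) \left(21667 - 4136\right) = \left(\left(\left(8024 + i \sqrt{6910}\right) - -18172\right) - 16865\right) \left(21667 - 4136\right) = \left(\left(\left(8024 + i \sqrt{6910}\right) + 18172\right) - 16865\right) 17531 = \left(\left(26196 + i \sqrt{6910}\right) - 16865\right) 17531 = \left(9331 + i \sqrt{6910}\right) 17531 = 163581761 + 17531 i \sqrt{6910}$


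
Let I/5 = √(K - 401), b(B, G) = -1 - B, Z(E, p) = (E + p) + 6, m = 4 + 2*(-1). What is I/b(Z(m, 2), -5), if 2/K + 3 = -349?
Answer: -5*I*√776347/484 ≈ -9.1023*I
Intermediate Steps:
K = -1/176 (K = 2/(-3 - 349) = 2/(-352) = 2*(-1/352) = -1/176 ≈ -0.0056818)
m = 2 (m = 4 - 2 = 2)
Z(E, p) = 6 + E + p
I = 5*I*√776347/44 (I = 5*√(-1/176 - 401) = 5*√(-70577/176) = 5*(I*√776347/44) = 5*I*√776347/44 ≈ 100.13*I)
I/b(Z(m, 2), -5) = (5*I*√776347/44)/(-1 - (6 + 2 + 2)) = (5*I*√776347/44)/(-1 - 1*10) = (5*I*√776347/44)/(-1 - 10) = (5*I*√776347/44)/(-11) = (5*I*√776347/44)*(-1/11) = -5*I*√776347/484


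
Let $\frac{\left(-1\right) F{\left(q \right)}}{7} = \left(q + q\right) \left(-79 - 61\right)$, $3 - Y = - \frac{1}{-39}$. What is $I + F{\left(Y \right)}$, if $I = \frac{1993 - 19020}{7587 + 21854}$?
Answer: $\frac{6693041707}{1148199} \approx 5829.2$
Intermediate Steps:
$Y = \frac{116}{39}$ ($Y = 3 - - \frac{1}{-39} = 3 - \left(-1\right) \left(- \frac{1}{39}\right) = 3 - \frac{1}{39} = \frac{116}{39} \approx 2.9744$)
$F{\left(q \right)} = 1960 q$ ($F{\left(q \right)} = - 7 \left(q + q\right) \left(-79 - 61\right) = - 7 \cdot 2 q \left(-140\right) = - 7 \left(- 280 q\right) = 1960 q$)
$I = - \frac{17027}{29441} \approx -0.57834$
$I + F{\left(Y \right)} = - \frac{17027}{29441} + 1960 \cdot \frac{116}{39} = - \frac{17027}{29441} + \frac{227360}{39} = \frac{6693041707}{1148199}$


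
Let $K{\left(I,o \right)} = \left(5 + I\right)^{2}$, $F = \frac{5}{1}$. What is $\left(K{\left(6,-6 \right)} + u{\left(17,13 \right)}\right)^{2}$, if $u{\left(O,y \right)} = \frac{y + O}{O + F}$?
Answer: $\frac{1811716}{121} \approx 14973.0$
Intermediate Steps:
$F = 5$ ($F = 5 \cdot 1 = 5$)
$u{\left(O,y \right)} = \frac{O + y}{5 + O}$ ($u{\left(O,y \right)} = \frac{y + O}{O + 5} = \frac{O + y}{5 + O}$)
$\left(K{\left(6,-6 \right)} + u{\left(17,13 \right)}\right)^{2} = \left(\left(5 + 6\right)^{2} + \frac{17 + 13}{5 + 17}\right)^{2} = \left(11^{2} + \frac{1}{22} \cdot 30\right)^{2} = \left(121 + \frac{1}{22} \cdot 30\right)^{2} = \left(121 + \frac{15}{11}\right)^{2} = \left(\frac{1346}{11}\right)^{2} = \frac{1811716}{121}$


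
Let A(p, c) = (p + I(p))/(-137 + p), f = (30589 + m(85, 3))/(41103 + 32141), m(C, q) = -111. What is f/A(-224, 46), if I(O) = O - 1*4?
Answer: 5501279/16553144 ≈ 0.33234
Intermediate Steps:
I(O) = -4 + O (I(O) = O - 4 = -4 + O)
f = 15239/36622 (f = (30589 - 111)/(41103 + 32141) = 30478/73244 = 30478*(1/73244) = 15239/36622 ≈ 0.41612)
A(p, c) = (-4 + 2*p)/(-137 + p) (A(p, c) = (p + (-4 + p))/(-137 + p) = (-4 + 2*p)/(-137 + p))
f/A(-224, 46) = 15239/(36622*((2*(-2 - 224)/(-137 - 224)))) = 15239/(36622*((2*(-226)/(-361)))) = 15239/(36622*((2*(-1/361)*(-226)))) = 15239/(36622*(452/361)) = (15239/36622)*(361/452) = 5501279/16553144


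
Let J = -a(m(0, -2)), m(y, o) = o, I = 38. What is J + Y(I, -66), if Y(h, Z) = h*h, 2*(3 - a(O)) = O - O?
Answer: 1441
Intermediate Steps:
a(O) = 3 (a(O) = 3 - (O - O)/2 = 3 - ½*0 = 3 + 0 = 3)
Y(h, Z) = h²
J = -3 (J = -1*3 = -3)
J + Y(I, -66) = -3 + 38² = -3 + 1444 = 1441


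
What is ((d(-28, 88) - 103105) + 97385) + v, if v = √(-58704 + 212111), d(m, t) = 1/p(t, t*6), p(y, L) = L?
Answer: -3020159/528 + √153407 ≈ -5328.3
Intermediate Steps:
d(m, t) = 1/(6*t) (d(m, t) = 1/(t*6) = 1/(6*t))
v = √153407 ≈ 391.67
((d(-28, 88) - 103105) + 97385) + v = (((⅙)/88 - 103105) + 97385) + √153407 = (((⅙)*(1/88) - 103105) + 97385) + √153407 = ((1/528 - 103105) + 97385) + √153407 = (-54439439/528 + 97385) + √153407 = -3020159/528 + √153407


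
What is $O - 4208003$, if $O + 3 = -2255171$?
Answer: $-6463177$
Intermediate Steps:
$O = -2255174$ ($O = -3 - 2255171 = -2255174$)
$O - 4208003 = -2255174 - 4208003 = -6463177$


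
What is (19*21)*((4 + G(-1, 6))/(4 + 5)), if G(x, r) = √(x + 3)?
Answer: 532/3 + 133*√2/3 ≈ 240.03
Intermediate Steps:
G(x, r) = √(3 + x)
(19*21)*((4 + G(-1, 6))/(4 + 5)) = (19*21)*((4 + √(3 - 1))/(4 + 5)) = 399*((4 + √2)/9) = 399*((4 + √2)*(⅑)) = 399*(4/9 + √2/9) = 532/3 + 133*√2/3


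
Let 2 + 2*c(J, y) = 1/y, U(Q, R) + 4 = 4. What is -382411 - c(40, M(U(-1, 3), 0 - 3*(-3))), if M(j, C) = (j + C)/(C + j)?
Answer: -764821/2 ≈ -3.8241e+5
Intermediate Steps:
U(Q, R) = 0 (U(Q, R) = -4 + 4 = 0)
M(j, C) = 1 (M(j, C) = (C + j)/(C + j) = 1)
c(J, y) = -1 + 1/(2*y)
-382411 - c(40, M(U(-1, 3), 0 - 3*(-3))) = -382411 - (½ - 1*1)/1 = -382411 - (½ - 1) = -382411 - (-1)/2 = -382411 - 1*(-½) = -382411 + ½ = -764821/2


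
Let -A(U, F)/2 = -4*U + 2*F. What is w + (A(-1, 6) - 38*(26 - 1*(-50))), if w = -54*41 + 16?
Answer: -5118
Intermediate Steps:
A(U, F) = -4*F + 8*U (A(U, F) = -2*(-4*U + 2*F) = -4*F + 8*U)
w = -2198 (w = -2214 + 16 = -2198)
w + (A(-1, 6) - 38*(26 - 1*(-50))) = -2198 + ((-4*6 + 8*(-1)) - 38*(26 - 1*(-50))) = -2198 + ((-24 - 8) - 38*(26 + 50)) = -2198 + (-32 - 38*76) = -2198 + (-32 - 2888) = -2198 - 2920 = -5118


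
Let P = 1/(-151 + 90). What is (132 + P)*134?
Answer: 1078834/61 ≈ 17686.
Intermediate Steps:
P = -1/61 (P = 1/(-61) = -1/61 ≈ -0.016393)
(132 + P)*134 = (132 - 1/61)*134 = (8051/61)*134 = 1078834/61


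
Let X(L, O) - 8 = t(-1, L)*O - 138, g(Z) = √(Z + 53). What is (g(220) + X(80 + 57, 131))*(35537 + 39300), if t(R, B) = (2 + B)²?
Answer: 189406534877 + 74837*√273 ≈ 1.8941e+11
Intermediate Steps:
g(Z) = √(53 + Z)
X(L, O) = -130 + O*(2 + L)² (X(L, O) = 8 + ((2 + L)²*O - 138) = 8 + (O*(2 + L)² - 138) = 8 + (-138 + O*(2 + L)²) = -130 + O*(2 + L)²)
(g(220) + X(80 + 57, 131))*(35537 + 39300) = (√(53 + 220) + (-130 + 131*(2 + (80 + 57))²))*(35537 + 39300) = (√273 + (-130 + 131*(2 + 137)²))*74837 = (√273 + (-130 + 131*139²))*74837 = (√273 + (-130 + 131*19321))*74837 = (√273 + (-130 + 2531051))*74837 = (√273 + 2530921)*74837 = (2530921 + √273)*74837 = 189406534877 + 74837*√273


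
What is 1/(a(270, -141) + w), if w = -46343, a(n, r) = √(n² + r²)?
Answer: -46343/2147580868 - 39*√61/2147580868 ≈ -2.1721e-5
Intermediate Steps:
1/(a(270, -141) + w) = 1/(√(270² + (-141)²) - 46343) = 1/(√(72900 + 19881) - 46343) = 1/(√92781 - 46343) = 1/(39*√61 - 46343) = 1/(-46343 + 39*√61)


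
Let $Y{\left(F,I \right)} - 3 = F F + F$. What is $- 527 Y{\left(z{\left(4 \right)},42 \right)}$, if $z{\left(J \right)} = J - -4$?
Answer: $-39525$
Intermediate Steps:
$z{\left(J \right)} = 4 + J$ ($z{\left(J \right)} = J + 4 = 4 + J$)
$Y{\left(F,I \right)} = 3 + F + F^{2}$ ($Y{\left(F,I \right)} = 3 + \left(F F + F\right) = 3 + \left(F^{2} + F\right) = 3 + \left(F + F^{2}\right) = 3 + F + F^{2}$)
$- 527 Y{\left(z{\left(4 \right)},42 \right)} = - 527 \left(3 + \left(4 + 4\right) + \left(4 + 4\right)^{2}\right) = - 527 \left(3 + 8 + 8^{2}\right) = - 527 \left(3 + 8 + 64\right) = \left(-527\right) 75 = -39525$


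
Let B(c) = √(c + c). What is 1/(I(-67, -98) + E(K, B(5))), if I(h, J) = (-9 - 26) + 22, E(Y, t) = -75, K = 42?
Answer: -1/88 ≈ -0.011364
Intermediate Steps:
B(c) = √2*√c (B(c) = √(2*c) = √2*√c)
I(h, J) = -13 (I(h, J) = -35 + 22 = -13)
1/(I(-67, -98) + E(K, B(5))) = 1/(-13 - 75) = 1/(-88) = -1/88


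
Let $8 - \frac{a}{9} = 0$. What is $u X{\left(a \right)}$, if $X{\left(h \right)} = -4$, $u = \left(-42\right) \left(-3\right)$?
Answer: $-504$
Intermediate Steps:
$u = 126$
$a = 72$ ($a = 72 - 0 = 72 + 0 = 72$)
$u X{\left(a \right)} = 126 \left(-4\right) = -504$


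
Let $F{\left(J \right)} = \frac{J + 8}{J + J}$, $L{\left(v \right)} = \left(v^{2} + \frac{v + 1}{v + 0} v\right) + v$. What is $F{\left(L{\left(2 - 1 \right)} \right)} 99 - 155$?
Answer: $- \frac{13}{2} \approx -6.5$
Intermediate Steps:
$L{\left(v \right)} = 1 + v^{2} + 2 v$ ($L{\left(v \right)} = \left(v^{2} + \frac{1 + v}{v} v\right) + v = \left(v^{2} + \left(1 + v\right)\right) + v = \left(1 + v + v^{2}\right) + v = 1 + v^{2} + 2 v$)
$F{\left(J \right)} = \frac{8 + J}{2 J}$
$F{\left(L{\left(2 - 1 \right)} \right)} 99 - 155 = \frac{8 + \left(1 + \left(2 - 1\right)^{2} + 2 \left(2 - 1\right)\right)}{2 \left(1 + \left(2 - 1\right)^{2} + 2 \left(2 - 1\right)\right)} 99 - 155 = \frac{8 + \left(1 + 1^{2} + 2 \cdot 1\right)}{2 \left(1 + 1^{2} + 2 \cdot 1\right)} 99 - 155 = \frac{8 + \left(1 + 1 + 2\right)}{2 \left(1 + 1 + 2\right)} 99 - 155 = \frac{8 + 4}{2 \cdot 4} \cdot 99 - 155 = \frac{1}{2} \cdot \frac{1}{4} \cdot 12 \cdot 99 - 155 = \frac{3}{2} \cdot 99 - 155 = \frac{297}{2} - 155 = - \frac{13}{2}$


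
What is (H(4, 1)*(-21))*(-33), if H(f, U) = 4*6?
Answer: 16632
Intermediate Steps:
H(f, U) = 24
(H(4, 1)*(-21))*(-33) = (24*(-21))*(-33) = -504*(-33) = 16632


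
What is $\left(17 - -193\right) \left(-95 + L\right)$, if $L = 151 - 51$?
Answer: $1050$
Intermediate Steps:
$L = 100$
$\left(17 - -193\right) \left(-95 + L\right) = \left(17 - -193\right) \left(-95 + 100\right) = \left(17 + 193\right) 5 = 210 \cdot 5 = 1050$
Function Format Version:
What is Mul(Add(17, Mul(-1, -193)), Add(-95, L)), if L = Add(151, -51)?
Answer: 1050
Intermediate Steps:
L = 100
Mul(Add(17, Mul(-1, -193)), Add(-95, L)) = Mul(Add(17, Mul(-1, -193)), Add(-95, 100)) = Mul(Add(17, 193), 5) = Mul(210, 5) = 1050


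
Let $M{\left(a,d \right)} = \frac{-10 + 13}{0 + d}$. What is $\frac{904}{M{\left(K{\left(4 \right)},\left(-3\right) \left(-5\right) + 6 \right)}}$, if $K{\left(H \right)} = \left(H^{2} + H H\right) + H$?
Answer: $6328$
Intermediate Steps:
$K{\left(H \right)} = H + 2 H^{2}$ ($K{\left(H \right)} = \left(H^{2} + H^{2}\right) + H = 2 H^{2} + H = H + 2 H^{2}$)
$M{\left(a,d \right)} = \frac{3}{d}$
$\frac{904}{M{\left(K{\left(4 \right)},\left(-3\right) \left(-5\right) + 6 \right)}} = \frac{904}{3 \frac{1}{\left(-3\right) \left(-5\right) + 6}} = \frac{904}{3 \frac{1}{15 + 6}} = \frac{904}{3 \cdot \frac{1}{21}} = 904 \frac{1}{\frac{1}{7}} = 904 \cdot 7 = 6328$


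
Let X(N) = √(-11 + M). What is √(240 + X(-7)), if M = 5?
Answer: √(240 + I*√6) ≈ 15.492 + 0.07906*I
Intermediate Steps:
X(N) = I*√6 (X(N) = √(-11 + 5) = √(-6) = I*√6)
√(240 + X(-7)) = √(240 + I*√6)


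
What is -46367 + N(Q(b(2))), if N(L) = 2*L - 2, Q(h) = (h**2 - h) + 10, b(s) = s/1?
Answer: -46345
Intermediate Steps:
b(s) = s (b(s) = s*1 = s)
Q(h) = 10 + h**2 - h
N(L) = -2 + 2*L
-46367 + N(Q(b(2))) = -46367 + (-2 + 2*(10 + 2**2 - 1*2)) = -46367 + (-2 + 2*(10 + 4 - 2)) = -46367 + (-2 + 2*12) = -46367 + (-2 + 24) = -46367 + 22 = -46345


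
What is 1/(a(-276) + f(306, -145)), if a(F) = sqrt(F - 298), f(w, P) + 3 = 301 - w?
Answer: -4/319 - I*sqrt(574)/638 ≈ -0.012539 - 0.037552*I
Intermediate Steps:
f(w, P) = 298 - w (f(w, P) = -3 + (301 - w) = 298 - w)
a(F) = sqrt(-298 + F)
1/(a(-276) + f(306, -145)) = 1/(sqrt(-298 - 276) + (298 - 1*306)) = 1/(sqrt(-574) + (298 - 306)) = 1/(I*sqrt(574) - 8) = 1/(-8 + I*sqrt(574))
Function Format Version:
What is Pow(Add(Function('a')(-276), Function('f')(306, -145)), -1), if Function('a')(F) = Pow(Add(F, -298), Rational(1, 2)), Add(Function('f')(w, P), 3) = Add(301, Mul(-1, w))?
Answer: Add(Rational(-4, 319), Mul(Rational(-1, 638), I, Pow(574, Rational(1, 2)))) ≈ Add(-0.012539, Mul(-0.037552, I))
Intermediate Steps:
Function('f')(w, P) = Add(298, Mul(-1, w)) (Function('f')(w, P) = Add(-3, Add(301, Mul(-1, w))) = Add(298, Mul(-1, w)))
Function('a')(F) = Pow(Add(-298, F), Rational(1, 2))
Pow(Add(Function('a')(-276), Function('f')(306, -145)), -1) = Pow(Add(Pow(Add(-298, -276), Rational(1, 2)), Add(298, Mul(-1, 306))), -1) = Pow(Add(Pow(-574, Rational(1, 2)), Add(298, -306)), -1) = Pow(Add(Mul(I, Pow(574, Rational(1, 2))), -8), -1) = Pow(Add(-8, Mul(I, Pow(574, Rational(1, 2)))), -1)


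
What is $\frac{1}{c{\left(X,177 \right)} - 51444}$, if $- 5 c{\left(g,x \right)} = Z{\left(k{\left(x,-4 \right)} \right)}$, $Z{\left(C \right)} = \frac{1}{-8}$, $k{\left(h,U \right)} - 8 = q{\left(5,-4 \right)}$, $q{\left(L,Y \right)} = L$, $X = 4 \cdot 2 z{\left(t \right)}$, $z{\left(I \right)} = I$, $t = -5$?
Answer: $- \frac{40}{2057759} \approx -1.9439 \cdot 10^{-5}$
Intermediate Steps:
$X = -40$ ($X = 4 \cdot 2 \left(-5\right) = 8 \left(-5\right) = -40$)
$k{\left(h,U \right)} = 13$ ($k{\left(h,U \right)} = 8 + 5 = 13$)
$Z{\left(C \right)} = - \frac{1}{8}$
$c{\left(g,x \right)} = \frac{1}{40}$ ($c{\left(g,x \right)} = \left(- \frac{1}{5}\right) \left(- \frac{1}{8}\right) = \frac{1}{40}$)
$\frac{1}{c{\left(X,177 \right)} - 51444} = \frac{1}{\frac{1}{40} - 51444} = \frac{1}{- \frac{2057759}{40}} = - \frac{40}{2057759}$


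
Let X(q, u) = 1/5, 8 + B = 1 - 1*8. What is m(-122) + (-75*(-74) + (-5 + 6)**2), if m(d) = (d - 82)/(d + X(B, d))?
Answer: 1127193/203 ≈ 5552.7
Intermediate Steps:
B = -15 (B = -8 + (1 - 1*8) = -8 + (1 - 8) = -8 - 7 = -15)
X(q, u) = 1/5
m(d) = (-82 + d)/(1/5 + d) (m(d) = (d - 82)/(d + 1/5) = (-82 + d)/(1/5 + d))
m(-122) + (-75*(-74) + (-5 + 6)**2) = 5*(-82 - 122)/(1 + 5*(-122)) + (-75*(-74) + (-5 + 6)**2) = 5*(-204)/(1 - 610) + (5550 + 1**2) = 5*(-204)/(-609) + (5550 + 1) = 5*(-1/609)*(-204) + 5551 = 340/203 + 5551 = 1127193/203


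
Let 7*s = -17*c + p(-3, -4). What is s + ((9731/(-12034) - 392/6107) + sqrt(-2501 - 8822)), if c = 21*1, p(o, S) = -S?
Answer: -26391560029/514441466 + 13*I*sqrt(67) ≈ -51.301 + 106.41*I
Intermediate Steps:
c = 21
s = -353/7 (s = (-17*21 - 1*(-4))/7 = (-357 + 4)/7 = (1/7)*(-353) = -353/7 ≈ -50.429)
s + ((9731/(-12034) - 392/6107) + sqrt(-2501 - 8822)) = -353/7 + ((9731/(-12034) - 392/6107) + sqrt(-2501 - 8822)) = -353/7 + ((9731*(-1/12034) - 392*1/6107) + sqrt(-11323)) = -353/7 + ((-9731/12034 - 392/6107) + 13*I*sqrt(67)) = -353/7 + (-64144545/73491638 + 13*I*sqrt(67)) = -26391560029/514441466 + 13*I*sqrt(67)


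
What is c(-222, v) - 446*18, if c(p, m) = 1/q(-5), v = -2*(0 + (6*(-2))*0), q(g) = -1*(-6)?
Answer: -48167/6 ≈ -8027.8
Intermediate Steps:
q(g) = 6
v = 0 (v = -2*(0 - 12*0) = -2*(0 + 0) = -2*0 = 0)
c(p, m) = ⅙ (c(p, m) = 1/6 = ⅙)
c(-222, v) - 446*18 = ⅙ - 446*18 = ⅙ - 8028 = -48167/6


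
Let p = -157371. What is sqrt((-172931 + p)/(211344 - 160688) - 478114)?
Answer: I*sqrt(19169871247569)/6332 ≈ 691.46*I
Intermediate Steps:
sqrt((-172931 + p)/(211344 - 160688) - 478114) = sqrt((-172931 - 157371)/(211344 - 160688) - 478114) = sqrt(-330302/50656 - 478114) = sqrt(-330302*1/50656 - 478114) = sqrt(-165151/25328 - 478114) = sqrt(-12109836543/25328) = I*sqrt(19169871247569)/6332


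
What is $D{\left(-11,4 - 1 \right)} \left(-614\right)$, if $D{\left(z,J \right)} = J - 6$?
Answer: $1842$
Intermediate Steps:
$D{\left(z,J \right)} = -6 + J$
$D{\left(-11,4 - 1 \right)} \left(-614\right) = \left(-6 + \left(4 - 1\right)\right) \left(-614\right) = \left(-6 + 3\right) \left(-614\right) = \left(-3\right) \left(-614\right) = 1842$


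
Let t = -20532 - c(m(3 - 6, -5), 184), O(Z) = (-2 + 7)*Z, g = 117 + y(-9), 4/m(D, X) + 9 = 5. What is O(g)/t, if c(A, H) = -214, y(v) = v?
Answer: -270/10159 ≈ -0.026577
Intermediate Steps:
m(D, X) = -1 (m(D, X) = 4/(-9 + 5) = 4/(-4) = 4*(-¼) = -1)
g = 108 (g = 117 - 9 = 108)
O(Z) = 5*Z
t = -20318 (t = -20532 - 1*(-214) = -20532 + 214 = -20318)
O(g)/t = (5*108)/(-20318) = 540*(-1/20318) = -270/10159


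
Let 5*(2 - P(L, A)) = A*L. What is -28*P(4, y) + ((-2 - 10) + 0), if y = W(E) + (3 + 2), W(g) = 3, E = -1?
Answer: 556/5 ≈ 111.20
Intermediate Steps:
y = 8 (y = 3 + (3 + 2) = 3 + 5 = 8)
P(L, A) = 2 - A*L/5
-28*P(4, y) + ((-2 - 10) + 0) = -28*(2 - ⅕*8*4) + ((-2 - 10) + 0) = -28*(2 - 32/5) + (-12 + 0) = -28*(-22/5) - 12 = 616/5 - 12 = 556/5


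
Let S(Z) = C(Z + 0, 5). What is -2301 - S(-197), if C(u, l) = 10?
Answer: -2311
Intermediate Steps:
S(Z) = 10
-2301 - S(-197) = -2301 - 1*10 = -2301 - 10 = -2311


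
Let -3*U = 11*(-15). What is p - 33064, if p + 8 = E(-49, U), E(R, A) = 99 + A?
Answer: -32918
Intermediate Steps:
U = 55 (U = -11*(-15)/3 = -⅓*(-165) = 55)
p = 146 (p = -8 + (99 + 55) = -8 + 154 = 146)
p - 33064 = 146 - 33064 = -32918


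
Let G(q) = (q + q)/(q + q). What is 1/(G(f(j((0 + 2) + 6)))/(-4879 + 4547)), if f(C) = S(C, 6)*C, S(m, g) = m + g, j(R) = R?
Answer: -332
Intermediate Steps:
S(m, g) = g + m
f(C) = C*(6 + C) (f(C) = (6 + C)*C = C*(6 + C))
G(q) = 1 (G(q) = (2*q)/((2*q)) = (2*q)*(1/(2*q)) = 1)
1/(G(f(j((0 + 2) + 6)))/(-4879 + 4547)) = 1/(1/(-4879 + 4547)) = 1/(1/(-332)) = 1/(1*(-1/332)) = 1/(-1/332) = -332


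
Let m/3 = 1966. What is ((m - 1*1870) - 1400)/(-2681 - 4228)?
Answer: -876/2303 ≈ -0.38037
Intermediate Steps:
m = 5898 (m = 3*1966 = 5898)
((m - 1*1870) - 1400)/(-2681 - 4228) = ((5898 - 1*1870) - 1400)/(-2681 - 4228) = ((5898 - 1870) - 1400)/(-6909) = (4028 - 1400)*(-1/6909) = 2628*(-1/6909) = -876/2303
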